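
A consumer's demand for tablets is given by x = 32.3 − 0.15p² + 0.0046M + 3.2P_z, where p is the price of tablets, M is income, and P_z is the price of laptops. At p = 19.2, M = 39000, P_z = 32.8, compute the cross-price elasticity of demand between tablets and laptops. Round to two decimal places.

At the given point, x = 32.3 − 0.15(19.2)² + 0.0046(39000) + 3.2(32.8) = 32.3 − 55.296 + 179.4 + 104.96 = 261.364.
∂x/∂P_z = +3.2, so E_xy = 3.2·(32.8/261.364) ≈ 0.40.
E_xy > 0: the goods are substitutes.

0.40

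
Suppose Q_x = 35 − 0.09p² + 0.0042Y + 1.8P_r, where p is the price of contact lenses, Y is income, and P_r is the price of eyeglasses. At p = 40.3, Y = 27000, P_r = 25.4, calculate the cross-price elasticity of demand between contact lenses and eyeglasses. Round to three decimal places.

0.953

Q_x = 35 − 0.09(40.3)² + 0.0042(27000) + 1.8(25.4) = 35 − 146.1681 + 113.4 + 45.72 = 47.9519.
∂Q_x/∂P_r = +1.8, so E_xy = 1.8·(25.4/47.9519) ≈ 0.953.
E_xy > 0: the goods are substitutes.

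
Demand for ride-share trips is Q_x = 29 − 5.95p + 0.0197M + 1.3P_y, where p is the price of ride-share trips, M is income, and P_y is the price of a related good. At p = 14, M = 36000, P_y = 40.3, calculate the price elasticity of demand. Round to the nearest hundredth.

-0.12

At the given point, Q_x = 29 − 5.95(14) + 0.0197(36000) + 1.3(40.3) = 29 − 83.3 + 709.2 + 52.39 = 707.29.
∂Q_x/∂p = −5.95, so E_p = (−5.95)·(14/707.29) ≈ -0.12.
|E_p| < 1: demand is inelastic.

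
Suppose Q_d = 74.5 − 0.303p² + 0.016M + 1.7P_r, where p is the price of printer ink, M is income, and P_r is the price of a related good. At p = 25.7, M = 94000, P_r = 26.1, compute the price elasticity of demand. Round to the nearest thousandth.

-0.281

Evaluating quantity at (p, M, P_r) gives Q_d = 74.5 − 0.303(25.7)² + 0.016(94000) + 1.7(26.1) = 74.5 − 200.1285 + 1504 + 44.37 = 1422.7415.
∂Q_d/∂p = −2·0.303·p = -15.5742, so E_p = -15.5742·(25.7/1422.7415) ≈ -0.281.
|E_p| < 1: demand is inelastic.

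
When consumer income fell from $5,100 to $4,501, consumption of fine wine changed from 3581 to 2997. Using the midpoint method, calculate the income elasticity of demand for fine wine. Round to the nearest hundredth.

%ΔQ = (2997 − 3581)/[(3581+2997)/2] = -584/3289 ≈ -0.1776.
%ΔI = (4,501 − 5,100)/[(5,100+4,501)/2] = -599/4800.5 ≈ -0.1248.
E_I = %ΔQ/%ΔI ≈ 1.42.
E_I > 1: normal good (luxury).

1.42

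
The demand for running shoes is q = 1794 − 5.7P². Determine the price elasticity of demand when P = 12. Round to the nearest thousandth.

-1.687

At P = 12, q = 973.2.
dq/dP = −2·5.7·P = −136.8.
Point elasticity E = (dq/dP)·(P/q) = -136.8 × 12/973.2 ≈ -1.687.
|E| > 1, so demand is elastic at this price.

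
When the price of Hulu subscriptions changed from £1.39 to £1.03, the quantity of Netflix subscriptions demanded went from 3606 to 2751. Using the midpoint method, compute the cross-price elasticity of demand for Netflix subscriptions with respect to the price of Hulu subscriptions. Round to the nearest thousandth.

0.904

%ΔQ_x = (2751 − 3606)/[(3606+2751)/2] = -855/3178.5 ≈ -0.2690.
%ΔP_y = (1.03 − 1.39)/[(1.39+1.03)/2] ≈ -0.2975.
E_xy = -0.2690/-0.2975 ≈ 0.904.
E_xy > 0, so Netflix subscriptions and Hulu subscriptions are substitutes.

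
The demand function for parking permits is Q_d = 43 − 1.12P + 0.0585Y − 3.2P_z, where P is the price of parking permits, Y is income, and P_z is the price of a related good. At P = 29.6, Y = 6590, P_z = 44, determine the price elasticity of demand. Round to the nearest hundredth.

First evaluate Q_d: 43 − 1.12(29.6) + 0.0585(6590) − 3.2(44) = 43 − 33.152 + 385.515 − 140.8 = 254.563.
∂Q_d/∂P = −1.12, so E_p = (−1.12)·(29.6/254.563) ≈ -0.13.
|E_p| < 1: demand is inelastic.

-0.13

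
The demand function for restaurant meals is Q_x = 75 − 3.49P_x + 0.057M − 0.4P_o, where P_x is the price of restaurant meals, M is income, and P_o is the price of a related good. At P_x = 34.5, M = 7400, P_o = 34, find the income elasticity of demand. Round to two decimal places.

Q_x = 75 − 3.49(34.5) + 0.057(7400) − 0.4(34) = 75 − 120.405 + 421.8 − 13.6 = 362.795.
∂Q_x/∂M = +0.057, so E_I = 0.057·(7400/362.795) ≈ 1.16.
E_I > 1: normal good (luxury).

1.16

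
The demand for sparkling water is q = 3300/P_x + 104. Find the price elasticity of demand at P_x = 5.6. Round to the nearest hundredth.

At P_x = 5.6, q = 693.2857.
dq/dP_x = −3300/P_x² = −105.2296.
Point elasticity E = (dq/dP_x)·(P_x/q) = -105.2296 × 5.6/693.2857 ≈ -0.85.
|E| < 1, so demand is inelastic at this price.

-0.85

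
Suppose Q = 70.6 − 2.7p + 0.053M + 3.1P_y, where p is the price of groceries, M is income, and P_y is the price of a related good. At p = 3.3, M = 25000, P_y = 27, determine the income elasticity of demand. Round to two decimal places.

Q = 70.6 − 2.7(3.3) + 0.053(25000) + 3.1(27) = 70.6 − 8.91 + 1325 + 83.7 = 1470.39.
∂Q/∂M = +0.053, so E_I = 0.053·(25000/1470.39) ≈ 0.90.
E_I ∈ (0,1): normal good (necessity).

0.90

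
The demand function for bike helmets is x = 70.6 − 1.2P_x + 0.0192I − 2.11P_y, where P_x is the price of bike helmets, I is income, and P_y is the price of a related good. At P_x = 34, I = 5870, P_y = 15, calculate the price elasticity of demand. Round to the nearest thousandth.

First evaluate x: 70.6 − 1.2(34) + 0.0192(5870) − 2.11(15) = 70.6 − 40.8 + 112.704 − 31.65 = 110.854.
∂x/∂P_x = −1.2, so E_p = (−1.2)·(34/110.854) ≈ -0.368.
|E_p| < 1: demand is inelastic.

-0.368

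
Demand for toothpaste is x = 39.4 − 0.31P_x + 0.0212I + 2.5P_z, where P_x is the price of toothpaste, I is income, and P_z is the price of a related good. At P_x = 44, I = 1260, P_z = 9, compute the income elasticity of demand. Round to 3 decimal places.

0.356

Substituting, x = 39.4 − 0.31(44) + 0.0212(1260) + 2.5(9) = 39.4 − 13.64 + 26.712 + 22.5 = 74.972.
∂x/∂I = +0.0212, so E_I = 0.0212·(1260/74.972) ≈ 0.356.
E_I ∈ (0,1): normal good (necessity).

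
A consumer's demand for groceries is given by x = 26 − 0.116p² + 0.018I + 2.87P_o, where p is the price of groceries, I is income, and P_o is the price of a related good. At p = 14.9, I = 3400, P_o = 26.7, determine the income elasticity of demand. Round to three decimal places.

0.443

First evaluate x: 26 − 0.116(14.9)² + 0.018(3400) + 2.87(26.7) = 26 − 25.7532 + 61.2 + 76.629 = 138.0758.
∂x/∂I = +0.018, so E_I = 0.018·(3400/138.0758) ≈ 0.443.
E_I ∈ (0,1): normal good (necessity).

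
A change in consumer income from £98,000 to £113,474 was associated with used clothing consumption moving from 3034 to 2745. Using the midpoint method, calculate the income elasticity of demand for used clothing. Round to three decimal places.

%ΔQ = (2745 − 3034)/[(3034+2745)/2] = -289/2889.5 ≈ -0.1000.
%ΔY = (113,474 − 98,000)/[(98,000+113,474)/2] = 15474/105737 ≈ 0.1463.
E_I = %ΔQ/%ΔY ≈ -0.683.
E_I < 0: inferior good.

-0.683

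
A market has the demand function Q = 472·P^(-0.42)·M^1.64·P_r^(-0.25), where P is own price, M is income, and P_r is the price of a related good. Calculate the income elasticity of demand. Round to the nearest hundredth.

For a Cobb–Douglas (constant-elasticity) form Q = A·M^α·…, the elasticity with respect to M equals the exponent α at every point.
Here the exponent on M is 1.64, so the income elasticity of demand is 1.64.

1.64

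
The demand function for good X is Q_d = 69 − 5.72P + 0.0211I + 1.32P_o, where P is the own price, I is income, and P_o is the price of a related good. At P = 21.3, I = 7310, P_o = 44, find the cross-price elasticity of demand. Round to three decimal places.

Evaluating quantity at (P, I, P_o) gives Q_d = 69 − 5.72(21.3) + 0.0211(7310) + 1.32(44) = 69 − 121.836 + 154.241 + 58.08 = 159.485.
∂Q_d/∂P_o = +1.32, so E_xy = 1.32·(44/159.485) ≈ 0.364.
E_xy > 0: the goods are substitutes.

0.364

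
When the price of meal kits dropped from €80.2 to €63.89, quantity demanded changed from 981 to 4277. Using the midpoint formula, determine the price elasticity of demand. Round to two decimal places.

-5.54

%Δq = (4277 − 981)/[(981 + 4277)/2] = 3296/2629 ≈ 1.2537.
%Δp = (63.89 − 80.2)/[(80.2 + 63.89)/2] = -16.31/72.045 ≈ -0.2264.
Arc elasticity E = %Δq/%Δp ≈ 1.2537/-0.2264 ≈ -5.54.
|E| > 1: demand is elastic over this range.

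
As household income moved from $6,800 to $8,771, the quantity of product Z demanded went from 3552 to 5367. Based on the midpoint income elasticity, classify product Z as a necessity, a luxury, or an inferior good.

%ΔQ = (5367 − 3552)/[(3552+5367)/2] = 1815/4459.5 ≈ 0.4070.
%ΔY = (8,771 − 6,800)/[(6,800+8,771)/2] = 1971/7785.5 ≈ 0.2532.
E_I = %ΔQ/%ΔY ≈ 1.608.
E_I > 1: normal good (luxury).

luxury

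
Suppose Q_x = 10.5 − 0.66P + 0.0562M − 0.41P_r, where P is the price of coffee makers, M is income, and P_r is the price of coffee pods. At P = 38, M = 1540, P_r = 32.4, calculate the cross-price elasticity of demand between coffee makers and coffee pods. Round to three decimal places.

-0.226

At the given point, Q_x = 10.5 − 0.66(38) + 0.0562(1540) − 0.41(32.4) = 10.5 − 25.08 + 86.548 − 13.284 = 58.684.
∂Q_x/∂P_r = −0.41, so E_xy = -0.41·(32.4/58.684) ≈ -0.226.
E_xy < 0: the goods are complements.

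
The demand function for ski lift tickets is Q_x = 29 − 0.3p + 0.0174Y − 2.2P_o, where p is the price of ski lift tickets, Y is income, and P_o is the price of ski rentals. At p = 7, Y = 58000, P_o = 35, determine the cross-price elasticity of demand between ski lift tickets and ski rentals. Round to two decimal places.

First evaluate Q_x: 29 − 0.3(7) + 0.0174(58000) − 2.2(35) = 29 − 2.1 + 1009.2 − 77 = 959.1.
∂Q_x/∂P_o = −2.2, so E_xy = -2.2·(35/959.1) ≈ -0.08.
E_xy < 0: the goods are complements.

-0.08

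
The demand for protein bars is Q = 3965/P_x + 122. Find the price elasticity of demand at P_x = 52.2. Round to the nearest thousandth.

-0.384

At P_x = 52.2, Q = 197.9579.
dQ/dP_x = −3965/P_x² = −1.4551.
Point elasticity E = (dQ/dP_x)·(P_x/Q) = -1.4551 × 52.2/197.9579 ≈ -0.384.
|E| < 1, so demand is inelastic at this price.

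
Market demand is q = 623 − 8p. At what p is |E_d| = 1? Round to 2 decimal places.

38.94

For linear demand q = a − bp, E = −bp/(a − bp). |E| = 1 ⇒ bp = a − bp ⇒ p = a/(2b).
p = 623/(2·8) ≈ 38.94.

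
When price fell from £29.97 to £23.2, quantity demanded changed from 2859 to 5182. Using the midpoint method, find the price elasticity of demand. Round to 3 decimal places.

-2.269

%Δq = (5182 − 2859)/[(2859 + 5182)/2] = 2323/4020.5 ≈ 0.5778.
%ΔP = (23.2 − 29.97)/[(29.97 + 23.2)/2] = -6.77/26.585 ≈ -0.2547.
Arc elasticity E = %Δq/%ΔP ≈ 0.5778/-0.2547 ≈ -2.269.
|E| > 1: demand is elastic over this range.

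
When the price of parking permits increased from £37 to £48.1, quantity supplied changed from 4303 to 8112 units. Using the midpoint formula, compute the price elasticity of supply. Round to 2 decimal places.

2.35

%Δq = (8112 − 4303)/[(4303 + 8112)/2] = 3809/6207.5 ≈ 0.6136.
%Δp = (48.1 − 37)/[(37 + 48.1)/2] = 11.1/42.55 ≈ 0.2609.
Arc elasticity E = %Δq/%Δp ≈ 0.6136/0.2609 ≈ 2.35.
|E| > 1: supply is elastic over this range.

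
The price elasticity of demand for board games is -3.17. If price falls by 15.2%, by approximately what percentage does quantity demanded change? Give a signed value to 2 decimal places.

48.18

%ΔQ ≈ E × %ΔP = (-3.17) × (-15.2%) ≈ 48.18%.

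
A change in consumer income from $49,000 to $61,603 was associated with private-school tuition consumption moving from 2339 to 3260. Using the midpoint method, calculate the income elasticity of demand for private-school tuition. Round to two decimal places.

%ΔQ = (3260 − 2339)/[(2339+3260)/2] = 921/2799.5 ≈ 0.3290.
%ΔY = (61,603 − 49,000)/[(49,000+61,603)/2] = 12603/55301.5 ≈ 0.2279.
E_I = %ΔQ/%ΔY ≈ 1.44.
E_I > 1: normal good (luxury).

1.44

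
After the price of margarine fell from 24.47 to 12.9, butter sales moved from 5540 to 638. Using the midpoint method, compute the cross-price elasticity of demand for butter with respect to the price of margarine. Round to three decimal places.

2.563

%ΔQ_x = (638 − 5540)/[(5540+638)/2] = -4902/3089 ≈ -1.5869.
%ΔP_y = (12.9 − 24.47)/[(24.47+12.9)/2] ≈ -0.6192.
E_xy = -1.5869/-0.6192 ≈ 2.563.
E_xy > 0, so butter and margarine are substitutes.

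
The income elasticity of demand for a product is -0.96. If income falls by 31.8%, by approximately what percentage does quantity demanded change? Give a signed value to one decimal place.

30.5

%ΔQ ≈ E × %ΔI = (-0.96) × (-31.8%) ≈ 30.5%.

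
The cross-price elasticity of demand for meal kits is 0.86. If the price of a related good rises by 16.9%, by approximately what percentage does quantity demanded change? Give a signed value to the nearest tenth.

14.5

%ΔQ ≈ E × %ΔP_y = (0.86) × (16.9%) ≈ 14.5%.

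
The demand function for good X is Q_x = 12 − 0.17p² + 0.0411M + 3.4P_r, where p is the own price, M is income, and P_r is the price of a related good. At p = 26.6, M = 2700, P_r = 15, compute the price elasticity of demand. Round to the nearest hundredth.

-4.48

Substituting, Q_x = 12 − 0.17(26.6)² + 0.0411(2700) + 3.4(15) = 12 − 120.2852 + 110.97 + 51 = 53.6848.
∂Q_x/∂p = −2·0.17·p = -9.044, so E_p = -9.044·(26.6/53.6848) ≈ -4.48.
|E_p| > 1: demand is elastic.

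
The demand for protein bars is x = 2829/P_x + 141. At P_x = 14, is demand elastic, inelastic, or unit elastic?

inelastic

At P_x = 14, x = 343.0714.
dx/dP_x = −2829/P_x² = −14.4337.
Point elasticity E = (dx/dP_x)·(P_x/x) = -14.4337 × 14/343.0714 ≈ -0.589.
|E| ≈ 0.589 < 1, so demand is inelastic.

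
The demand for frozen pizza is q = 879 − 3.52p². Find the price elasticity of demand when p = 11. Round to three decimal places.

-1.880

At p = 11, q = 453.08.
dq/dp = −2·3.52·p = −77.44.
Point elasticity E = (dq/dp)·(p/q) = -77.44 × 11/453.08 ≈ -1.880.
|E| > 1, so demand is elastic at this price.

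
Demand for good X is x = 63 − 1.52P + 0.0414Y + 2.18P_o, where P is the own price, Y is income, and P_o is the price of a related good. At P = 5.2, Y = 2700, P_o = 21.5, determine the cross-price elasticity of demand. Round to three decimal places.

First evaluate x: 63 − 1.52(5.2) + 0.0414(2700) + 2.18(21.5) = 63 − 7.904 + 111.78 + 46.87 = 213.746.
∂x/∂P_o = +2.18, so E_xy = 2.18·(21.5/213.746) ≈ 0.219.
E_xy > 0: the goods are substitutes.

0.219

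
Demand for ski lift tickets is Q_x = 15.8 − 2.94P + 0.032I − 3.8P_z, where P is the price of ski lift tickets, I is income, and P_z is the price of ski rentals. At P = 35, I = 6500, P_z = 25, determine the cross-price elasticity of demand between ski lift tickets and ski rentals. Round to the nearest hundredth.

-3.67

First evaluate Q_x: 15.8 − 2.94(35) + 0.032(6500) − 3.8(25) = 15.8 − 102.9 + 208 − 95 = 25.9.
∂Q_x/∂P_z = −3.8, so E_xy = -3.8·(25/25.9) ≈ -3.67.
E_xy < 0: the goods are complements.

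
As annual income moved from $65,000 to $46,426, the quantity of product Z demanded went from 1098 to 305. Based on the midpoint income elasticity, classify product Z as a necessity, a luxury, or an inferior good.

luxury

%ΔQ = (305 − 1098)/[(1098+305)/2] = -793/701.5 ≈ -1.1304.
%ΔY = (46,426 − 65,000)/[(65,000+46,426)/2] = -18574/55713 ≈ -0.3334.
E_I = %ΔQ/%ΔY ≈ 3.391.
E_I > 1: normal good (luxury).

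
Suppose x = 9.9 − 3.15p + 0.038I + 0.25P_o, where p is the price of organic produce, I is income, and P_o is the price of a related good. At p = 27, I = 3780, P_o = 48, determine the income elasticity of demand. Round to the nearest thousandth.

First evaluate x: 9.9 − 3.15(27) + 0.038(3780) + 0.25(48) = 9.9 − 85.05 + 143.64 + 12 = 80.49.
∂x/∂I = +0.038, so E_I = 0.038·(3780/80.49) ≈ 1.785.
E_I > 1: normal good (luxury).

1.785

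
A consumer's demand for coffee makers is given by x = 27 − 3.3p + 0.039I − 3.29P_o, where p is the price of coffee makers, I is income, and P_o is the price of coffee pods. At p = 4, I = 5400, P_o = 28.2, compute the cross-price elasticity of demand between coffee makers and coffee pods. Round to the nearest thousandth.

-0.705

x = 27 − 3.3(4) + 0.039(5400) − 3.29(28.2) = 27 − 13.2 + 210.6 − 92.778 = 131.622.
∂x/∂P_o = −3.29, so E_xy = -3.29·(28.2/131.622) ≈ -0.705.
E_xy < 0: the goods are complements.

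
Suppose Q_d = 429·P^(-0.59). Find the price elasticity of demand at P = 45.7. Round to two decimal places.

For a Cobb–Douglas (constant-elasticity) form Q_d = A·P^α·…, the elasticity with respect to P equals the exponent α at every point.
Here the exponent on P is -0.59, so the price elasticity of demand is -0.59.

-0.59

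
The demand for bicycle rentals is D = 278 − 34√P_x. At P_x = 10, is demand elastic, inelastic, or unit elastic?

inelastic

At P_x = 10, D = 170.4826.
dD/dP_x = −34/(2√P_x) = −34/(2·3.1623).
Point elasticity E = (dD/dP_x)·(P_x/D) = -5.3759 × 10/170.4826 ≈ -0.315.
|E| ≈ 0.315 < 1, so demand is inelastic.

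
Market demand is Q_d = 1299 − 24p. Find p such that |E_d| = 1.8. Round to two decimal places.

34.79

Set −bp/(a − bp) = −1.8 ⇒ bp = 1.8(a − bp) ⇒ bp(1+1.8) = 1.8·a.
p = 1.8·1299/(24·2.8) ≈ 34.79.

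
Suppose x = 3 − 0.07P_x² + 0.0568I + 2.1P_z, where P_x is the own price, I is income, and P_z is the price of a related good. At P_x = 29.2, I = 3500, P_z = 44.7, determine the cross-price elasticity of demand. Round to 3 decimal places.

Substituting, x = 3 − 0.07(29.2)² + 0.0568(3500) + 2.1(44.7) = 3 − 59.6848 + 198.8 + 93.87 = 235.9852.
∂x/∂P_z = +2.1, so E_xy = 2.1·(44.7/235.9852) ≈ 0.398.
E_xy > 0: the goods are substitutes.

0.398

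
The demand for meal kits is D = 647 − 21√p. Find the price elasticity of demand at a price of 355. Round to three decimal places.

At p = 355, D = 251.3297.
dD/dp = −21/(2√p) = −21/(2·18.8414).
Point elasticity E = (dD/dp)·(p/D) = -0.5573 × 355/251.3297 ≈ -0.787.
|E| < 1, so demand is inelastic at this price.

-0.787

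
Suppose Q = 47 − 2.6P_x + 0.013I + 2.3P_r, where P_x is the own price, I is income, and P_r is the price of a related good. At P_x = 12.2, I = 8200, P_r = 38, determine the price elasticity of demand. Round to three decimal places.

Evaluating quantity at (P_x, I, P_r) gives Q = 47 − 2.6(12.2) + 0.013(8200) + 2.3(38) = 47 − 31.72 + 106.6 + 87.4 = 209.28.
∂Q/∂P_x = −2.6, so E_p = (−2.6)·(12.2/209.28) ≈ -0.152.
|E_p| < 1: demand is inelastic.

-0.152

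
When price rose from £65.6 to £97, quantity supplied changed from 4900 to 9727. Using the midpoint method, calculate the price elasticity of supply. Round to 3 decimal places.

%Δq = (9727 − 4900)/[(4900 + 9727)/2] = 4827/7313.5 ≈ 0.6600.
%ΔP = (97 − 65.6)/[(65.6 + 97)/2] = 31.4/81.3 ≈ 0.3862.
Arc elasticity E = %Δq/%ΔP ≈ 0.6600/0.3862 ≈ 1.709.
|E| > 1: supply is elastic over this range.

1.709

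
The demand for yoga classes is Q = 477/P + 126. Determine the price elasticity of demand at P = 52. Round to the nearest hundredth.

At P = 52, Q = 135.1731.
dQ/dP = −477/P² = −0.1764.
Point elasticity E = (dQ/dP)·(P/Q) = -0.1764 × 52/135.1731 ≈ -0.07.
|E| < 1, so demand is inelastic at this price.

-0.07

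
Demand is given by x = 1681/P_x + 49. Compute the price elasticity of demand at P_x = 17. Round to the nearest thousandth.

-0.669

At P_x = 17, x = 147.8824.
dx/dP_x = −1681/P_x² = −5.8166.
Point elasticity E = (dx/dP_x)·(P_x/x) = -5.8166 × 17/147.8824 ≈ -0.669.
|E| < 1, so demand is inelastic at this price.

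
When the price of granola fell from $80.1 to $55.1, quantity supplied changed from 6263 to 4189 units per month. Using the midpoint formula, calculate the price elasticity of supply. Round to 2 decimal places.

1.07

%Δq = (4189 − 6263)/[(6263 + 4189)/2] = -2074/5226 ≈ -0.3969.
%Δp = (55.1 − 80.1)/[(80.1 + 55.1)/2] = -25/67.6 ≈ -0.3698.
Arc elasticity E = %Δq/%Δp ≈ -0.3969/-0.3698 ≈ 1.07.
|E| > 1: supply is elastic over this range.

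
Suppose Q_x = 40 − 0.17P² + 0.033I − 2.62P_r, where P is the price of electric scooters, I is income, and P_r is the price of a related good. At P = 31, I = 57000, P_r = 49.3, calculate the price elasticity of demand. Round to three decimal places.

Evaluating quantity at (P, I, P_r) gives Q_x = 40 − 0.17(31)² + 0.033(57000) − 2.62(49.3) = 40 − 163.37 + 1881 − 129.166 = 1628.464.
∂Q_x/∂P = −2·0.17·P = -10.54, so E_p = -10.54·(31/1628.464) ≈ -0.201.
|E_p| < 1: demand is inelastic.

-0.201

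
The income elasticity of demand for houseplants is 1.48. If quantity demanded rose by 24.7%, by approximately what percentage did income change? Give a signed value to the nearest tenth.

%ΔQ ≈ E × %ΔI ⇒ %ΔI = %ΔQ / E = (24.7%)/(1.48) ≈ 16.7%.

16.7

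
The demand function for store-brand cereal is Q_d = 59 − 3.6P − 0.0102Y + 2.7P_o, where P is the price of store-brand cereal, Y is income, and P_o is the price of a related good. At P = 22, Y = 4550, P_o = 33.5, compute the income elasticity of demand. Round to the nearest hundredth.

Evaluating quantity at (P, Y, P_o) gives Q_d = 59 − 3.6(22) − 0.0102(4550) + 2.7(33.5) = 59 − 79.2 − 46.41 + 90.45 = 23.84.
∂Q_d/∂Y = −0.0102, so E_I = -0.0102·(4550/23.84) ≈ -1.95.
E_I < 0: inferior good.

-1.95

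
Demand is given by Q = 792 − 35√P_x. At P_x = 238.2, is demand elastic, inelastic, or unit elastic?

elastic

At P_x = 238.2, Q = 251.8195.
dQ/dP_x = −35/(2√P_x) = −35/(2·15.4337).
Point elasticity E = (dQ/dP_x)·(P_x/Q) = -1.1339 × 238.2/251.8195 ≈ -1.073.
|E| ≈ 1.073 > 1, so demand is elastic.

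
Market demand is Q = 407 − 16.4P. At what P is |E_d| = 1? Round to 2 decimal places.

For linear demand Q = a − bP, E = −bP/(a − bP). |E| = 1 ⇒ bP = a − bP ⇒ P = a/(2b).
P = 407/(2·16.4) ≈ 12.41.

12.41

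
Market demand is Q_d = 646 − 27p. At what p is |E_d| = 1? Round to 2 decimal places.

11.96

For linear demand Q_d = a − bp, E = −bp/(a − bp). |E| = 1 ⇒ bp = a − bp ⇒ p = a/(2b).
p = 646/(2·27) ≈ 11.96.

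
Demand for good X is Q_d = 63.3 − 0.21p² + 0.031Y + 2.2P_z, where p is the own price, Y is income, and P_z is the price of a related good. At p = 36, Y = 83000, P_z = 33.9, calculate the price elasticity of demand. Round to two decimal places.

-0.22

Q_d = 63.3 − 0.21(36)² + 0.031(83000) + 2.2(33.9) = 63.3 − 272.16 + 2573 + 74.58 = 2438.72.
∂Q_d/∂p = −2·0.21·p = -15.12, so E_p = -15.12·(36/2438.72) ≈ -0.22.
|E_p| < 1: demand is inelastic.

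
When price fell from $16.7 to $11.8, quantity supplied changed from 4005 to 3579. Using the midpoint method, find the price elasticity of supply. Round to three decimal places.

0.327

%Δq = (3579 − 4005)/[(4005 + 3579)/2] = -426/3792 ≈ -0.1123.
%ΔP = (11.8 − 16.7)/[(16.7 + 11.8)/2] = -4.9/14.25 ≈ -0.3439.
Arc elasticity E = %Δq/%ΔP ≈ -0.1123/-0.3439 ≈ 0.327.
|E| < 1: supply is inelastic over this range.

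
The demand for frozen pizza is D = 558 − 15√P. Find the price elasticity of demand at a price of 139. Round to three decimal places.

At P = 139, D = 381.1526.
dD/dP = −15/(2√P) = −15/(2·11.7898).
Point elasticity E = (dD/dP)·(P/D) = -0.6361 × 139/381.1526 ≈ -0.232.
|E| < 1, so demand is inelastic at this price.

-0.232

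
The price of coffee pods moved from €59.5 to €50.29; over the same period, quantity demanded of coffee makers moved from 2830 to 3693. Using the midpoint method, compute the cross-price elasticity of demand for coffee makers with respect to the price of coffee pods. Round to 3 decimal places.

-1.577

%ΔQ_x = (3693 − 2830)/[(2830+3693)/2] = 863/3261.5 ≈ 0.2646.
%ΔP_y = (50.29 − 59.5)/[(59.5+50.29)/2] ≈ -0.1678.
E_xy = 0.2646/-0.1678 ≈ -1.577.
E_xy < 0, so coffee makers and coffee pods are complements.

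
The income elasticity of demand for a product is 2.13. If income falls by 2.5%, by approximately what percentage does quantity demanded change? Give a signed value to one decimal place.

%ΔQ ≈ E × %ΔI = (2.13) × (-2.5%) ≈ -5.3%.

-5.3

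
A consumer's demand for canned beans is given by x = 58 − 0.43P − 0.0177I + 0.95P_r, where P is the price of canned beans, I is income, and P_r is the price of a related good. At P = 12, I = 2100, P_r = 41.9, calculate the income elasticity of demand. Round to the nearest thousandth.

Substituting, x = 58 − 0.43(12) − 0.0177(2100) + 0.95(41.9) = 58 − 5.16 − 37.17 + 39.805 = 55.475.
∂x/∂I = −0.0177, so E_I = -0.0177·(2100/55.475) ≈ -0.670.
E_I < 0: inferior good.

-0.670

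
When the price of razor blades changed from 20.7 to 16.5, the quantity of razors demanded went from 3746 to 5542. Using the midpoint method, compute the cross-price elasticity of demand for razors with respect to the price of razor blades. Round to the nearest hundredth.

-1.71

%ΔQ_x = (5542 − 3746)/[(3746+5542)/2] = 1796/4644 ≈ 0.3867.
%ΔP_y = (16.5 − 20.7)/[(20.7+16.5)/2] ≈ -0.2258.
E_xy = 0.3867/-0.2258 ≈ -1.71.
E_xy < 0, so razors and razor blades are complements.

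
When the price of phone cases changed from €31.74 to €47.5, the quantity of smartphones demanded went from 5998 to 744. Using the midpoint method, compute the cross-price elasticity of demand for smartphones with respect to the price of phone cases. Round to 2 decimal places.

-3.92

%ΔQ_x = (744 − 5998)/[(5998+744)/2] = -5254/3371 ≈ -1.5586.
%ΔP_y = (47.5 − 31.74)/[(31.74+47.5)/2] ≈ 0.3978.
E_xy = -1.5586/0.3978 ≈ -3.92.
E_xy < 0, so smartphones and phone cases are complements.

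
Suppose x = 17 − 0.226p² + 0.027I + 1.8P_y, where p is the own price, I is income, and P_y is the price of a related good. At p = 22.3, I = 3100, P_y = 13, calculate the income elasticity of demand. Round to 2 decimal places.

7.15

Substituting, x = 17 − 0.226(22.3)² + 0.027(3100) + 1.8(13) = 17 − 112.3875 + 83.7 + 23.4 = 11.7125.
∂x/∂I = +0.027, so E_I = 0.027·(3100/11.7125) ≈ 7.15.
E_I > 1: normal good (luxury).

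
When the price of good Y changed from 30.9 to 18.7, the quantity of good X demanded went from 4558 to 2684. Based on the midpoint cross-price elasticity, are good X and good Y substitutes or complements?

%ΔQ_x = (2684 − 4558)/[(4558+2684)/2] = -1874/3621 ≈ -0.5175.
%ΔP_y = (18.7 − 30.9)/[(30.9+18.7)/2] ≈ -0.4919.
E_xy = -0.5175/-0.4919 ≈ 1.052.
E_xy > 0, so the goods are substitutes.

substitutes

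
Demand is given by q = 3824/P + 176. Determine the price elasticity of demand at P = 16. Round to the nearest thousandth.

At P = 16, q = 415.
dq/dP = −3824/P² = −14.9375.
Point elasticity E = (dq/dP)·(P/q) = -14.9375 × 16/415 ≈ -0.576.
|E| < 1, so demand is inelastic at this price.

-0.576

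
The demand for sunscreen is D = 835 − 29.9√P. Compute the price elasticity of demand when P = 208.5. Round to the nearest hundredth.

-0.54

At P = 208.5, D = 403.2581.
dD/dP = −29.9/(2√P) = −29.9/(2·14.4395).
Point elasticity E = (dD/dP)·(P/D) = -1.0354 × 208.5/403.2581 ≈ -0.54.
|E| < 1, so demand is inelastic at this price.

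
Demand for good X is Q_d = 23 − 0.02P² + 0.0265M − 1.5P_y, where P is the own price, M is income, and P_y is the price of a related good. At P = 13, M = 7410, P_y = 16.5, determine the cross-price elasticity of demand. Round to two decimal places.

-0.13

Q_d = 23 − 0.02(13)² + 0.0265(7410) − 1.5(16.5) = 23 − 3.38 + 196.365 − 24.75 = 191.235.
∂Q_d/∂P_y = −1.5, so E_xy = -1.5·(16.5/191.235) ≈ -0.13.
E_xy < 0: the goods are complements.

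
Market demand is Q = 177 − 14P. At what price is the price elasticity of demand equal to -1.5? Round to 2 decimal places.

Set −bP/(a − bP) = −1.5 ⇒ bP = 1.5(a − bP) ⇒ bP(1+1.5) = 1.5·a.
P = 1.5·177/(14·2.5) ≈ 7.59.

7.59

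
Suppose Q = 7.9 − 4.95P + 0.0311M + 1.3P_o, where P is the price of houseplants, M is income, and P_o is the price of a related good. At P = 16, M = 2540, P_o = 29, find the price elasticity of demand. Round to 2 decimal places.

At the given point, Q = 7.9 − 4.95(16) + 0.0311(2540) + 1.3(29) = 7.9 − 79.2 + 78.994 + 37.7 = 45.394.
∂Q/∂P = −4.95, so E_p = (−4.95)·(16/45.394) ≈ -1.74.
|E_p| > 1: demand is elastic.

-1.74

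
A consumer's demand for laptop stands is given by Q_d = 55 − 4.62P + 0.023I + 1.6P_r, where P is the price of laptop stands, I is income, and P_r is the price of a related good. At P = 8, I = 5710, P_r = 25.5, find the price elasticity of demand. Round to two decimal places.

At the given point, Q_d = 55 − 4.62(8) + 0.023(5710) + 1.6(25.5) = 55 − 36.96 + 131.33 + 40.8 = 190.17.
∂Q_d/∂P = −4.62, so E_p = (−4.62)·(8/190.17) ≈ -0.19.
|E_p| < 1: demand is inelastic.

-0.19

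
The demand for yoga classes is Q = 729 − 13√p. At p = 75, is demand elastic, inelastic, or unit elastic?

At p = 75, Q = 616.4167.
dQ/dp = −13/(2√p) = −13/(2·8.6603).
Point elasticity E = (dQ/dp)·(p/Q) = -0.7506 × 75/616.4167 ≈ -0.091.
|E| ≈ 0.091 < 1, so demand is inelastic.

inelastic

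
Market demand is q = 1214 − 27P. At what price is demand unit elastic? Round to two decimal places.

For linear demand q = a − bP, E = −bP/(a − bP). |E| = 1 ⇒ bP = a − bP ⇒ P = a/(2b).
P = 1214/(2·27) ≈ 22.48.

22.48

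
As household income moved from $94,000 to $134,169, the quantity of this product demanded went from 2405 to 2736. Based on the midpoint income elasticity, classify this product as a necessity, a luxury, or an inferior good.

necessity

%ΔQ = (2736 − 2405)/[(2405+2736)/2] = 331/2570.5 ≈ 0.1288.
%ΔI = (134,169 − 94,000)/[(94,000+134,169)/2] = 40169/114084.5 ≈ 0.3521.
E_I = %ΔQ/%ΔI ≈ 0.366.
E_I ∈ (0,1): normal good (necessity).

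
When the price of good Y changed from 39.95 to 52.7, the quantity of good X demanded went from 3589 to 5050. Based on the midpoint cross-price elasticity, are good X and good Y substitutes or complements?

substitutes

%ΔQ_x = (5050 − 3589)/[(3589+5050)/2] = 1461/4319.5 ≈ 0.3382.
%ΔP_y = (52.7 − 39.95)/[(39.95+52.7)/2] ≈ 0.2752.
E_xy = 0.3382/0.2752 ≈ 1.229.
E_xy > 0, so the goods are substitutes.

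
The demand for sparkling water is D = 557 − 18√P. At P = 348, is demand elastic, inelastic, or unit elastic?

inelastic

At P = 348, D = 221.2144.
dD/dP = −18/(2√P) = −18/(2·18.6548).
Point elasticity E = (dD/dP)·(P/D) = -0.4825 × 348/221.2144 ≈ -0.759.
|E| ≈ 0.759 < 1, so demand is inelastic.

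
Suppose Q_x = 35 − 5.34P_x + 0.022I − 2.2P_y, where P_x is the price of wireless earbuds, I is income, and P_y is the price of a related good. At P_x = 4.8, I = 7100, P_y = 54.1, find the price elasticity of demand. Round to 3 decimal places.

-0.551

Evaluating quantity at (P_x, I, P_y) gives Q_x = 35 − 5.34(4.8) + 0.022(7100) − 2.2(54.1) = 35 − 25.632 + 156.2 − 119.02 = 46.548.
∂Q_x/∂P_x = −5.34, so E_p = (−5.34)·(4.8/46.548) ≈ -0.551.
|E_p| < 1: demand is inelastic.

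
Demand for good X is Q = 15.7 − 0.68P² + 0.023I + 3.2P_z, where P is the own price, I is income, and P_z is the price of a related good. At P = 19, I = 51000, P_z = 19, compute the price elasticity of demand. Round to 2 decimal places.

-0.49

First evaluate Q: 15.7 − 0.68(19)² + 0.023(51000) + 3.2(19) = 15.7 − 245.48 + 1173 + 60.8 = 1004.02.
∂Q/∂P = −2·0.68·P = -25.84, so E_p = -25.84·(19/1004.02) ≈ -0.49.
|E_p| < 1: demand is inelastic.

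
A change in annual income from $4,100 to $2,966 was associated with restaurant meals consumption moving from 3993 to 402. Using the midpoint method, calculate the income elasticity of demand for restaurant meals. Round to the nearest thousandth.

%ΔQ = (402 − 3993)/[(3993+402)/2] = -3591/2197.5 ≈ -1.6341.
%ΔI = (2,966 − 4,100)/[(4,100+2,966)/2] = -1134/3533 ≈ -0.3210.
E_I = %ΔQ/%ΔI ≈ 5.091.
E_I > 1: normal good (luxury).

5.091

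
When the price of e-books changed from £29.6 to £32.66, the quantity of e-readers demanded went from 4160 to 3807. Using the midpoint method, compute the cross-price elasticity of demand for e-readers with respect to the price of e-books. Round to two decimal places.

%ΔQ_x = (3807 − 4160)/[(4160+3807)/2] = -353/3983.5 ≈ -0.0886.
%ΔP_y = (32.66 − 29.6)/[(29.6+32.66)/2] ≈ 0.0983.
E_xy = -0.0886/0.0983 ≈ -0.90.
E_xy < 0, so e-readers and e-books are complements.

-0.90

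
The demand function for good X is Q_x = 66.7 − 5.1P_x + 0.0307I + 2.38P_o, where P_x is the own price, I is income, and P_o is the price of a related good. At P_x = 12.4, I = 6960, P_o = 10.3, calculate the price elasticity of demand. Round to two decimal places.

-0.26

First evaluate Q_x: 66.7 − 5.1(12.4) + 0.0307(6960) + 2.38(10.3) = 66.7 − 63.24 + 213.672 + 24.514 = 241.646.
∂Q_x/∂P_x = −5.1, so E_p = (−5.1)·(12.4/241.646) ≈ -0.26.
|E_p| < 1: demand is inelastic.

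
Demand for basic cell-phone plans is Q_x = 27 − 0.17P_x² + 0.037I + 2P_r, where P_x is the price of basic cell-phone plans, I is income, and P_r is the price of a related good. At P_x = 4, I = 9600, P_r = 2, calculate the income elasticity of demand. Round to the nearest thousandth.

At the given point, Q_x = 27 − 0.17(4)² + 0.037(9600) + 2(2) = 27 − 2.72 + 355.2 + 4 = 383.48.
∂Q_x/∂I = +0.037, so E_I = 0.037·(9600/383.48) ≈ 0.926.
E_I ∈ (0,1): normal good (necessity).

0.926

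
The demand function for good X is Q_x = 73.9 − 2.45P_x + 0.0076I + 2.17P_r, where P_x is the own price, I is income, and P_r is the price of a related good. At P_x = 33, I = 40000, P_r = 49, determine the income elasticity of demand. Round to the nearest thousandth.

0.754

Substituting, Q_x = 73.9 − 2.45(33) + 0.0076(40000) + 2.17(49) = 73.9 − 80.85 + 304 + 106.33 = 403.38.
∂Q_x/∂I = +0.0076, so E_I = 0.0076·(40000/403.38) ≈ 0.754.
E_I ∈ (0,1): normal good (necessity).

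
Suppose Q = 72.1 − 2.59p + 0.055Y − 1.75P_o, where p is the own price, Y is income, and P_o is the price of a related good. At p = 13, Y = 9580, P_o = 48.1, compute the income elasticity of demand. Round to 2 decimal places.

Substituting, Q = 72.1 − 2.59(13) + 0.055(9580) − 1.75(48.1) = 72.1 − 33.67 + 526.9 − 84.175 = 481.155.
∂Q/∂Y = +0.055, so E_I = 0.055·(9580/481.155) ≈ 1.10.
E_I > 1: normal good (luxury).

1.10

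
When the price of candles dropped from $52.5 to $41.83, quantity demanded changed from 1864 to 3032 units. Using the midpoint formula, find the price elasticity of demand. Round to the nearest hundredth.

%Δq = (3032 − 1864)/[(1864 + 3032)/2] = 1168/2448 ≈ 0.4771.
%ΔP = (41.83 − 52.5)/[(52.5 + 41.83)/2] = -10.67/47.165 ≈ -0.2262.
Arc elasticity E = %Δq/%ΔP ≈ 0.4771/-0.2262 ≈ -2.11.
|E| > 1: demand is elastic over this range.

-2.11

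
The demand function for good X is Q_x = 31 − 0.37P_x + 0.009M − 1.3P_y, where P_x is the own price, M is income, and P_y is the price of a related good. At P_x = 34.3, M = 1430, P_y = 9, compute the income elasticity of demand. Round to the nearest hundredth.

0.66

First evaluate Q_x: 31 − 0.37(34.3) + 0.009(1430) − 1.3(9) = 31 − 12.691 + 12.87 − 11.7 = 19.479.
∂Q_x/∂M = +0.009, so E_I = 0.009·(1430/19.479) ≈ 0.66.
E_I ∈ (0,1): normal good (necessity).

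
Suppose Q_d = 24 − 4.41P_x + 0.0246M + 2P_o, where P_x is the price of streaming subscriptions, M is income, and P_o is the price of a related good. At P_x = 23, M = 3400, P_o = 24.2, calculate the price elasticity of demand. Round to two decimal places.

-1.86

First evaluate Q_d: 24 − 4.41(23) + 0.0246(3400) + 2(24.2) = 24 − 101.43 + 83.64 + 48.4 = 54.61.
∂Q_d/∂P_x = −4.41, so E_p = (−4.41)·(23/54.61) ≈ -1.86.
|E_p| > 1: demand is elastic.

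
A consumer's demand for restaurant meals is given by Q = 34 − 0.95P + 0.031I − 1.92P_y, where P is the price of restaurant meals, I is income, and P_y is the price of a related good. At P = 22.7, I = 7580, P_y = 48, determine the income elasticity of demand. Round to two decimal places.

1.51

Substituting, Q = 34 − 0.95(22.7) + 0.031(7580) − 1.92(48) = 34 − 21.565 + 234.98 − 92.16 = 155.255.
∂Q/∂I = +0.031, so E_I = 0.031·(7580/155.255) ≈ 1.51.
E_I > 1: normal good (luxury).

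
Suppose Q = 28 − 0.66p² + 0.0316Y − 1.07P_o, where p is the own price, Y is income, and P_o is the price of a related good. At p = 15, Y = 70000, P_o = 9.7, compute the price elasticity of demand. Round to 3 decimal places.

First evaluate Q: 28 − 0.66(15)² + 0.0316(70000) − 1.07(9.7) = 28 − 148.5 + 2212 − 10.379 = 2081.121.
∂Q/∂p = −2·0.66·p = -19.8, so E_p = -19.8·(15/2081.121) ≈ -0.143.
|E_p| < 1: demand is inelastic.

-0.143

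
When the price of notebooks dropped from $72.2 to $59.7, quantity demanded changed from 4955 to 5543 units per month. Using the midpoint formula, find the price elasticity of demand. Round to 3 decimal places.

-0.591

%Δq = (5543 − 4955)/[(4955 + 5543)/2] = 588/5249 ≈ 0.1120.
%ΔP = (59.7 − 72.2)/[(72.2 + 59.7)/2] = -12.5/65.95 ≈ -0.1895.
Arc elasticity E = %Δq/%ΔP ≈ 0.1120/-0.1895 ≈ -0.591.
|E| < 1: demand is inelastic over this range.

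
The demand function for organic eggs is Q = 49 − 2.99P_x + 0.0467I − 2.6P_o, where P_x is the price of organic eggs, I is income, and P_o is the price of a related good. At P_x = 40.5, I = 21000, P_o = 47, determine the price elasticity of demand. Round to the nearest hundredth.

-0.15

First evaluate Q: 49 − 2.99(40.5) + 0.0467(21000) − 2.6(47) = 49 − 121.095 + 980.7 − 122.2 = 786.405.
∂Q/∂P_x = −2.99, so E_p = (−2.99)·(40.5/786.405) ≈ -0.15.
|E_p| < 1: demand is inelastic.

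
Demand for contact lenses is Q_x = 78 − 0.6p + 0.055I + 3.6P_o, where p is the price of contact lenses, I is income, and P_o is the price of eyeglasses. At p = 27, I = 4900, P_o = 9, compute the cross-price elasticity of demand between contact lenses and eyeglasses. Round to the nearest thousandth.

0.089

First evaluate Q_x: 78 − 0.6(27) + 0.055(4900) + 3.6(9) = 78 − 16.2 + 269.5 + 32.4 = 363.7.
∂Q_x/∂P_o = +3.6, so E_xy = 3.6·(9/363.7) ≈ 0.089.
E_xy > 0: the goods are substitutes.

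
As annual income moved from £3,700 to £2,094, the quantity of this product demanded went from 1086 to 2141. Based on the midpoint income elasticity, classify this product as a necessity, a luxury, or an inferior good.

inferior

%ΔQ = (2141 − 1086)/[(1086+2141)/2] = 1055/1613.5 ≈ 0.6539.
%ΔM = (2,094 − 3,700)/[(3,700+2,094)/2] = -1606/2897 ≈ -0.5544.
E_I = %ΔQ/%ΔM ≈ -1.179.
E_I < 0: inferior good.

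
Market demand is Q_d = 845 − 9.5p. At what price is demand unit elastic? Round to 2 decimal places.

For linear demand Q_d = a − bp, E = −bp/(a − bp). |E| = 1 ⇒ bp = a − bp ⇒ p = a/(2b).
p = 845/(2·9.5) ≈ 44.47.

44.47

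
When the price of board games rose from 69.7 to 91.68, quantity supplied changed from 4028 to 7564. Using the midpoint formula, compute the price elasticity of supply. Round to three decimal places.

2.240

%Δq = (7564 − 4028)/[(4028 + 7564)/2] = 3536/5796 ≈ 0.6101.
%Δp = (91.68 − 69.7)/[(69.7 + 91.68)/2] = 21.98/80.69 ≈ 0.2724.
Arc elasticity E = %Δq/%Δp ≈ 0.6101/0.2724 ≈ 2.240.
|E| > 1: supply is elastic over this range.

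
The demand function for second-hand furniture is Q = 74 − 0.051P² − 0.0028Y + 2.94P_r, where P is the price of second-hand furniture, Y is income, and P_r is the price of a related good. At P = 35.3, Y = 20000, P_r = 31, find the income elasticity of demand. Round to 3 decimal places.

-1.228

Substituting, Q = 74 − 0.051(35.3)² − 0.0028(20000) + 2.94(31) = 74 − 63.5506 − 56 + 91.14 = 45.5894.
∂Q/∂Y = −0.0028, so E_I = -0.0028·(20000/45.5894) ≈ -1.228.
E_I < 0: inferior good.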